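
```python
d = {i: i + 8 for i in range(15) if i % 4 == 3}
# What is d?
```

{3: 11, 7: 15, 11: 19}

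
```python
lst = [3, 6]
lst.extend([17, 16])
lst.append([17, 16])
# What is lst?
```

After line 1: lst = [3, 6]
After line 2 (extend unpacks [17, 16]): lst = [3, 6, 17, 16]
After line 3 (append adds [17, 16] as single element): lst = [3, 6, 17, 16, [17, 16]]

[3, 6, 17, 16, [17, 16]]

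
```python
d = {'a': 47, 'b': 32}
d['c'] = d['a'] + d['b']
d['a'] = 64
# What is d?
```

After line 1: d = {'a': 47, 'b': 32}
After line 2 (d['c'] = 47 + 32): d = {'a': 47, 'b': 32, 'c': 79}
After line 3: d = {'a': 64, 'b': 32, 'c': 79}

{'a': 64, 'b': 32, 'c': 79}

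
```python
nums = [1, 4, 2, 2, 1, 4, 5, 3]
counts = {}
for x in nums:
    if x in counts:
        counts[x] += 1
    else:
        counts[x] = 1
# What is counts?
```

Initial: counts = {}, nums = [1, 4, 2, 2, 1, 4, 5, 3]
See 1: counts = {1: 1}
See 4: counts = {1: 1, 4: 1}
See 2: counts = {1: 1, 4: 1, 2: 1}
See 2: counts = {1: 1, 4: 1, 2: 2}
See 1: counts = {1: 2, 4: 1, 2: 2}
See 4: counts = {1: 2, 4: 2, 2: 2}
See 5: counts = {1: 2, 4: 2, 2: 2, 5: 1}
See 3: counts = {1: 2, 4: 2, 2: 2, 5: 1, 3: 1}

{1: 2, 4: 2, 2: 2, 5: 1, 3: 1}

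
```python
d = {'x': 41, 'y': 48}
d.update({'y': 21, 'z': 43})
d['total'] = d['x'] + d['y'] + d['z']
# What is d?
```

After line 1: d = {'x': 41, 'y': 48}
After line 2 (y overwritten, z added): d = {'x': 41, 'y': 21, 'z': 43}
After line 3 (total = 41 + 21 + 43 = 105): d = {'x': 41, 'y': 21, 'z': 43, 'total': 105}

{'x': 41, 'y': 21, 'z': 43, 'total': 105}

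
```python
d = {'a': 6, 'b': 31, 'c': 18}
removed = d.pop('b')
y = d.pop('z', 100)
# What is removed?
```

After line 1: d = {'a': 6, 'b': 31, 'c': 18}
After line 2 (pop 'b' returns 31): d = {'a': 6, 'c': 18}, removed = 31
After line 3 (pop 'z' missing, returns default 100): d = {'a': 6, 'c': 18}, y = 100

31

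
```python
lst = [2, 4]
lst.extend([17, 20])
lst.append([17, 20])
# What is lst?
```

After line 1: lst = [2, 4]
After line 2 (extend unpacks [17, 20]): lst = [2, 4, 17, 20]
After line 3 (append adds [17, 20] as single element): lst = [2, 4, 17, 20, [17, 20]]

[2, 4, 17, 20, [17, 20]]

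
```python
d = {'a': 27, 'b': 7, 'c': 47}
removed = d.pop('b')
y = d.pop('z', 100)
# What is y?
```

After line 1: d = {'a': 27, 'b': 7, 'c': 47}
After line 2 (pop 'b' returns 7): d = {'a': 27, 'c': 47}, removed = 7
After line 3 (pop 'z' missing, returns default 100): d = {'a': 27, 'c': 47}, y = 100

100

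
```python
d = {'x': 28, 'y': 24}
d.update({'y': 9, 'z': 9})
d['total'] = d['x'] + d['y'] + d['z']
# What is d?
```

After line 1: d = {'x': 28, 'y': 24}
After line 2 (y overwritten, z added): d = {'x': 28, 'y': 9, 'z': 9}
After line 3 (total = 28 + 9 + 9 = 46): d = {'x': 28, 'y': 9, 'z': 9, 'total': 46}

{'x': 28, 'y': 9, 'z': 9, 'total': 46}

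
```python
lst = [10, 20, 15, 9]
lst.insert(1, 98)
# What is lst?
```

[10, 98, 20, 15, 9]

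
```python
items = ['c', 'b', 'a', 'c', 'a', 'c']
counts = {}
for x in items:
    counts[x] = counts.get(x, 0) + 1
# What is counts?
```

Initial: counts = {}, items = ['c', 'b', 'a', 'c', 'a', 'c']
See 'c': counts = {'c': 1}
See 'b': counts = {'c': 1, 'b': 1}
See 'a': counts = {'c': 1, 'b': 1, 'a': 1}
See 'c': counts = {'c': 2, 'b': 1, 'a': 1}
See 'a': counts = {'c': 2, 'b': 1, 'a': 2}
See 'c': counts = {'c': 3, 'b': 1, 'a': 2}

{'c': 3, 'b': 1, 'a': 2}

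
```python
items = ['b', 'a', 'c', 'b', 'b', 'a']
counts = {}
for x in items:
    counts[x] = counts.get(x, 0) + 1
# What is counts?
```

Initial: counts = {}, items = ['b', 'a', 'c', 'b', 'b', 'a']
See 'b': counts = {'b': 1}
See 'a': counts = {'b': 1, 'a': 1}
See 'c': counts = {'b': 1, 'a': 1, 'c': 1}
See 'b': counts = {'b': 2, 'a': 1, 'c': 1}
See 'b': counts = {'b': 3, 'a': 1, 'c': 1}
See 'a': counts = {'b': 3, 'a': 2, 'c': 1}

{'b': 3, 'a': 2, 'c': 1}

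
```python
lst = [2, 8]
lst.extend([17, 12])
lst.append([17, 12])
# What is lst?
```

After line 1: lst = [2, 8]
After line 2 (extend unpacks [17, 12]): lst = [2, 8, 17, 12]
After line 3 (append adds [17, 12] as single element): lst = [2, 8, 17, 12, [17, 12]]

[2, 8, 17, 12, [17, 12]]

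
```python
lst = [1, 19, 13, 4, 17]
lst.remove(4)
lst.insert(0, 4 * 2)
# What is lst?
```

After line 1: lst = [1, 19, 13, 4, 17]
After line 2 (remove first 4): lst = [1, 19, 13, 17]
After line 3 (insert 8 at index 0): lst = [8, 1, 19, 13, 17]

[8, 1, 19, 13, 17]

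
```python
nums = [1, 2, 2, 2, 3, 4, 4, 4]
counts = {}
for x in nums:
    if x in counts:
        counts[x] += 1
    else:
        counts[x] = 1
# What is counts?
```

Initial: counts = {}, nums = [1, 2, 2, 2, 3, 4, 4, 4]
See 1: counts = {1: 1}
See 2: counts = {1: 1, 2: 1}
See 2: counts = {1: 1, 2: 2}
See 2: counts = {1: 1, 2: 3}
See 3: counts = {1: 1, 2: 3, 3: 1}
See 4: counts = {1: 1, 2: 3, 3: 1, 4: 1}
See 4: counts = {1: 1, 2: 3, 3: 1, 4: 2}
See 4: counts = {1: 1, 2: 3, 3: 1, 4: 3}

{1: 1, 2: 3, 3: 1, 4: 3}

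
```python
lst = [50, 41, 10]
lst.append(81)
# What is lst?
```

[50, 41, 10, 81]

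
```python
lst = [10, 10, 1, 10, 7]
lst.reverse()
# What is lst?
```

[7, 10, 1, 10, 10]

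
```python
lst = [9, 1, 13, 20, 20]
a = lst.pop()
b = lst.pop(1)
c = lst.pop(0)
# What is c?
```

After line 1: lst = [9, 1, 13, 20, 20]
After line 2 (pop() -> a = 20): lst = [9, 1, 13, 20]
After line 3 (pop(1) -> b = 1): lst = [9, 13, 20]
After line 4 (pop(0) -> c = 9): lst = [13, 20]

9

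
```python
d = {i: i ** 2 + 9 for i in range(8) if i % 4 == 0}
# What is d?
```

{0: 9, 4: 25}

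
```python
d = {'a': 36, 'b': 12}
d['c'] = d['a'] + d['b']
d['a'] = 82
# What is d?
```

After line 1: d = {'a': 36, 'b': 12}
After line 2 (d['c'] = 36 + 12): d = {'a': 36, 'b': 12, 'c': 48}
After line 3: d = {'a': 82, 'b': 12, 'c': 48}

{'a': 82, 'b': 12, 'c': 48}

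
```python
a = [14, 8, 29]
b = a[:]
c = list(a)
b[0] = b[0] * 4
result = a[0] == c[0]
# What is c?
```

After line 1: a = [14, 8, 29]
After line 2 (b = a[:], copy): a = [14, 8, 29], b = [14, 8, 29]
After line 3 (c = list(a) is a copy, new object): c = [14, 8, 29]
After line 4 (b[0] = 14 * 4 = 56; only b mutates (copy)): a = [14, 8, 29], b = [56, 8, 29], c = [14, 8, 29]
After line 5 (a[0] = 14, c[0] = 14; result = True)

[14, 8, 29]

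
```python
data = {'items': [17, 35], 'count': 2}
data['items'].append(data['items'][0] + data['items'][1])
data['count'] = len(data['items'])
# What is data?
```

After line 1: data = {'items': [17, 35], 'count': 2}
After line 2 (append 17 + 35 = 52): data = {'items': [17, 35, 52], 'count': 2}
After line 3 (count = len(items) = 3): data = {'items': [17, 35, 52], 'count': 3}

{'items': [17, 35, 52], 'count': 3}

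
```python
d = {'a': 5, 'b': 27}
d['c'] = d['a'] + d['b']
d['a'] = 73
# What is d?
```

After line 1: d = {'a': 5, 'b': 27}
After line 2 (d['c'] = 5 + 27): d = {'a': 5, 'b': 27, 'c': 32}
After line 3: d = {'a': 73, 'b': 27, 'c': 32}

{'a': 73, 'b': 27, 'c': 32}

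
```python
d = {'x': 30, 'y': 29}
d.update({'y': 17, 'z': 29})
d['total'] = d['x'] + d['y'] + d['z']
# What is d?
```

After line 1: d = {'x': 30, 'y': 29}
After line 2 (y overwritten, z added): d = {'x': 30, 'y': 17, 'z': 29}
After line 3 (total = 30 + 17 + 29 = 76): d = {'x': 30, 'y': 17, 'z': 29, 'total': 76}

{'x': 30, 'y': 17, 'z': 29, 'total': 76}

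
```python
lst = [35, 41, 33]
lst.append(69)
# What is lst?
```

[35, 41, 33, 69]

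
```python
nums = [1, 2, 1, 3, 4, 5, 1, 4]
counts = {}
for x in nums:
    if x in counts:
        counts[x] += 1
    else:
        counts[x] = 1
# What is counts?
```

Initial: counts = {}, nums = [1, 2, 1, 3, 4, 5, 1, 4]
See 1: counts = {1: 1}
See 2: counts = {1: 1, 2: 1}
See 1: counts = {1: 2, 2: 1}
See 3: counts = {1: 2, 2: 1, 3: 1}
See 4: counts = {1: 2, 2: 1, 3: 1, 4: 1}
See 5: counts = {1: 2, 2: 1, 3: 1, 4: 1, 5: 1}
See 1: counts = {1: 3, 2: 1, 3: 1, 4: 1, 5: 1}
See 4: counts = {1: 3, 2: 1, 3: 1, 4: 2, 5: 1}

{1: 3, 2: 1, 3: 1, 4: 2, 5: 1}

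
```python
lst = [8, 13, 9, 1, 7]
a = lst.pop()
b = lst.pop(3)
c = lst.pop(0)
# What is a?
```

After line 1: lst = [8, 13, 9, 1, 7]
After line 2 (pop() -> a = 7): lst = [8, 13, 9, 1]
After line 3 (pop(3) -> b = 1): lst = [8, 13, 9]
After line 4 (pop(0) -> c = 8): lst = [13, 9]

7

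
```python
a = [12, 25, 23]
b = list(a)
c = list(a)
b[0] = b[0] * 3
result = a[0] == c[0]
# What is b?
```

After line 1: a = [12, 25, 23]
After line 2 (b = list(a), copy): a = [12, 25, 23], b = [12, 25, 23]
After line 3 (c = list(a) is a copy, new object): c = [12, 25, 23]
After line 4 (b[0] = 12 * 3 = 36; only b mutates (copy)): a = [12, 25, 23], b = [36, 25, 23], c = [12, 25, 23]
After line 5 (a[0] = 12, c[0] = 12; result = True)

[36, 25, 23]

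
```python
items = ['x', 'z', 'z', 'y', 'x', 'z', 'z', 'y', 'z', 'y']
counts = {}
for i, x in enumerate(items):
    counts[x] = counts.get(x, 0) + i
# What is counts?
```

Initial: counts = {}, items = ['x', 'z', 'z', 'y', 'x', 'z', 'z', 'y', 'z', 'y']
i=0, x='x': counts = {'x': 0}
i=1, x='z': counts = {'x': 0, 'z': 1}
i=2, x='z': counts = {'x': 0, 'z': 3}
i=3, x='y': counts = {'x': 0, 'z': 3, 'y': 3}
i=4, x='x': counts = {'x': 4, 'z': 3, 'y': 3}
i=5, x='z': counts = {'x': 4, 'z': 8, 'y': 3}
i=6, x='z': counts = {'x': 4, 'z': 14, 'y': 3}
i=7, x='y': counts = {'x': 4, 'z': 14, 'y': 10}
i=8, x='z': counts = {'x': 4, 'z': 22, 'y': 10}
i=9, x='y': counts = {'x': 4, 'z': 22, 'y': 19}

{'x': 4, 'z': 22, 'y': 19}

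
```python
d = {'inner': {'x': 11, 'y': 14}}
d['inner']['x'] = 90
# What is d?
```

After line 1: d = {'inner': {'x': 11, 'y': 14}}
After line 2 (inner x overwritten): d = {'inner': {'x': 90, 'y': 14}}

{'inner': {'x': 90, 'y': 14}}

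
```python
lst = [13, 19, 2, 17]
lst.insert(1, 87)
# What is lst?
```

[13, 87, 19, 2, 17]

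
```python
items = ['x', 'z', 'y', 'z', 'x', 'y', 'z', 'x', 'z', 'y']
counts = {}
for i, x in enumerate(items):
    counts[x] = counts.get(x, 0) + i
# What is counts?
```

Initial: counts = {}, items = ['x', 'z', 'y', 'z', 'x', 'y', 'z', 'x', 'z', 'y']
i=0, x='x': counts = {'x': 0}
i=1, x='z': counts = {'x': 0, 'z': 1}
i=2, x='y': counts = {'x': 0, 'z': 1, 'y': 2}
i=3, x='z': counts = {'x': 0, 'z': 4, 'y': 2}
i=4, x='x': counts = {'x': 4, 'z': 4, 'y': 2}
i=5, x='y': counts = {'x': 4, 'z': 4, 'y': 7}
i=6, x='z': counts = {'x': 4, 'z': 10, 'y': 7}
i=7, x='x': counts = {'x': 11, 'z': 10, 'y': 7}
i=8, x='z': counts = {'x': 11, 'z': 18, 'y': 7}
i=9, x='y': counts = {'x': 11, 'z': 18, 'y': 16}

{'x': 11, 'z': 18, 'y': 16}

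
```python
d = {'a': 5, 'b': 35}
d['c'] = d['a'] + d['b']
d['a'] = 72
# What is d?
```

After line 1: d = {'a': 5, 'b': 35}
After line 2 (d['c'] = 5 + 35): d = {'a': 5, 'b': 35, 'c': 40}
After line 3: d = {'a': 72, 'b': 35, 'c': 40}

{'a': 72, 'b': 35, 'c': 40}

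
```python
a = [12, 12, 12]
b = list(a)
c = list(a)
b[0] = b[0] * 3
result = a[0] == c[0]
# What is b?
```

After line 1: a = [12, 12, 12]
After line 2 (b = list(a), copy): a = [12, 12, 12], b = [12, 12, 12]
After line 3 (c = list(a) is a copy, new object): c = [12, 12, 12]
After line 4 (b[0] = 12 * 3 = 36; only b mutates (copy)): a = [12, 12, 12], b = [36, 12, 12], c = [12, 12, 12]
After line 5 (a[0] = 12, c[0] = 12; result = True)

[36, 12, 12]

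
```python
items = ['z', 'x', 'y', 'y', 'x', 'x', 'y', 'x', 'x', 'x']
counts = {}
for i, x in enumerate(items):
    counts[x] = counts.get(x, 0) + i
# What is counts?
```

Initial: counts = {}, items = ['z', 'x', 'y', 'y', 'x', 'x', 'y', 'x', 'x', 'x']
i=0, x='z': counts = {'z': 0}
i=1, x='x': counts = {'z': 0, 'x': 1}
i=2, x='y': counts = {'z': 0, 'x': 1, 'y': 2}
i=3, x='y': counts = {'z': 0, 'x': 1, 'y': 5}
i=4, x='x': counts = {'z': 0, 'x': 5, 'y': 5}
i=5, x='x': counts = {'z': 0, 'x': 10, 'y': 5}
i=6, x='y': counts = {'z': 0, 'x': 10, 'y': 11}
i=7, x='x': counts = {'z': 0, 'x': 17, 'y': 11}
i=8, x='x': counts = {'z': 0, 'x': 25, 'y': 11}
i=9, x='x': counts = {'z': 0, 'x': 34, 'y': 11}

{'z': 0, 'x': 34, 'y': 11}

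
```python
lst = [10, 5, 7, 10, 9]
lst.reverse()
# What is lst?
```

[9, 10, 7, 5, 10]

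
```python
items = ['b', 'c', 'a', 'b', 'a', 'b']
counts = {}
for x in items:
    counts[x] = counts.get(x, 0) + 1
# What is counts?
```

Initial: counts = {}, items = ['b', 'c', 'a', 'b', 'a', 'b']
See 'b': counts = {'b': 1}
See 'c': counts = {'b': 1, 'c': 1}
See 'a': counts = {'b': 1, 'c': 1, 'a': 1}
See 'b': counts = {'b': 2, 'c': 1, 'a': 1}
See 'a': counts = {'b': 2, 'c': 1, 'a': 2}
See 'b': counts = {'b': 3, 'c': 1, 'a': 2}

{'b': 3, 'c': 1, 'a': 2}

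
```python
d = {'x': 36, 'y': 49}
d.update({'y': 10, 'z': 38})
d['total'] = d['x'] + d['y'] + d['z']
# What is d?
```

After line 1: d = {'x': 36, 'y': 49}
After line 2 (y overwritten, z added): d = {'x': 36, 'y': 10, 'z': 38}
After line 3 (total = 36 + 10 + 38 = 84): d = {'x': 36, 'y': 10, 'z': 38, 'total': 84}

{'x': 36, 'y': 10, 'z': 38, 'total': 84}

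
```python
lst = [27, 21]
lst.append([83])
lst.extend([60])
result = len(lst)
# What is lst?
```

After line 1: lst = [27, 21]
After line 2 (append adds [83] as single element): lst = [27, 21, [83]]
After line 3 (extend unpacks [60], adds 60): lst = [27, 21, [83], 60]
After line 4: result = len(lst) = 4

[27, 21, [83], 60]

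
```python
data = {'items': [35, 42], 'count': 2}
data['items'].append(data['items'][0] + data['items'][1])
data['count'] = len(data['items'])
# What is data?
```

After line 1: data = {'items': [35, 42], 'count': 2}
After line 2 (append 35 + 42 = 77): data = {'items': [35, 42, 77], 'count': 2}
After line 3 (count = len(items) = 3): data = {'items': [35, 42, 77], 'count': 3}

{'items': [35, 42, 77], 'count': 3}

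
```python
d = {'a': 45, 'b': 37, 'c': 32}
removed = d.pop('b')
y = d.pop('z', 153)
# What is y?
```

After line 1: d = {'a': 45, 'b': 37, 'c': 32}
After line 2 (pop 'b' returns 37): d = {'a': 45, 'c': 32}, removed = 37
After line 3 (pop 'z' missing, returns default 153): d = {'a': 45, 'c': 32}, y = 153

153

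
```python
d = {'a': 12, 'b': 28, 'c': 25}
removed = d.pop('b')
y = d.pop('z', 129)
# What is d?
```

After line 1: d = {'a': 12, 'b': 28, 'c': 25}
After line 2 (pop 'b' returns 28): d = {'a': 12, 'c': 25}, removed = 28
After line 3 (pop 'z' missing, returns default 129): d = {'a': 12, 'c': 25}, y = 129

{'a': 12, 'c': 25}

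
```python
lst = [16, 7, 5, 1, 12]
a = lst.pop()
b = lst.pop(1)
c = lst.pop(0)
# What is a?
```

After line 1: lst = [16, 7, 5, 1, 12]
After line 2 (pop() -> a = 12): lst = [16, 7, 5, 1]
After line 3 (pop(1) -> b = 7): lst = [16, 5, 1]
After line 4 (pop(0) -> c = 16): lst = [5, 1]

12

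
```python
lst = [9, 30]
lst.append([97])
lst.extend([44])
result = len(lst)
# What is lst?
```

After line 1: lst = [9, 30]
After line 2 (append adds [97] as single element): lst = [9, 30, [97]]
After line 3 (extend unpacks [44], adds 44): lst = [9, 30, [97], 44]
After line 4: result = len(lst) = 4

[9, 30, [97], 44]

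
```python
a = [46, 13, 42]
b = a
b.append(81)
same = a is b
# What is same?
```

After line 1: a = [46, 13, 42]
After line 2 (b = a is an alias, same object): a = [46, 13, 42], b = [46, 13, 42]
After line 3 (b.append mutates the shared list): a = [46, 13, 42, 81], b = [46, 13, 42, 81]
After line 4 (same = a is b; same object -> True): same = True

True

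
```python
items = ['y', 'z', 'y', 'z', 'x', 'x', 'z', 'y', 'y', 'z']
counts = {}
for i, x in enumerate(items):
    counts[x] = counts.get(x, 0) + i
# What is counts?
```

Initial: counts = {}, items = ['y', 'z', 'y', 'z', 'x', 'x', 'z', 'y', 'y', 'z']
i=0, x='y': counts = {'y': 0}
i=1, x='z': counts = {'y': 0, 'z': 1}
i=2, x='y': counts = {'y': 2, 'z': 1}
i=3, x='z': counts = {'y': 2, 'z': 4}
i=4, x='x': counts = {'y': 2, 'z': 4, 'x': 4}
i=5, x='x': counts = {'y': 2, 'z': 4, 'x': 9}
i=6, x='z': counts = {'y': 2, 'z': 10, 'x': 9}
i=7, x='y': counts = {'y': 9, 'z': 10, 'x': 9}
i=8, x='y': counts = {'y': 17, 'z': 10, 'x': 9}
i=9, x='z': counts = {'y': 17, 'z': 19, 'x': 9}

{'y': 17, 'z': 19, 'x': 9}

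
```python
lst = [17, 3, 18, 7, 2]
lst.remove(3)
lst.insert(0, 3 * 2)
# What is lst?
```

After line 1: lst = [17, 3, 18, 7, 2]
After line 2 (remove first 3): lst = [17, 18, 7, 2]
After line 3 (insert 6 at index 0): lst = [6, 17, 18, 7, 2]

[6, 17, 18, 7, 2]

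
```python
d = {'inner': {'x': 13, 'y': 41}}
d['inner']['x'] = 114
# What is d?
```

After line 1: d = {'inner': {'x': 13, 'y': 41}}
After line 2 (inner x overwritten): d = {'inner': {'x': 114, 'y': 41}}

{'inner': {'x': 114, 'y': 41}}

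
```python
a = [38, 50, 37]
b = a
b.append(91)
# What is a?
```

After line 1: a = [38, 50, 37]
After line 2 (b = a is an alias, same object): a = [38, 50, 37], b = [38, 50, 37]
After line 3 (b.append mutates the shared list): a = [38, 50, 37, 91], b = [38, 50, 37, 91]

[38, 50, 37, 91]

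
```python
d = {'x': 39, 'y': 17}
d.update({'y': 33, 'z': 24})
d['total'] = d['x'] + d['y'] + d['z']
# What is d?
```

After line 1: d = {'x': 39, 'y': 17}
After line 2 (y overwritten, z added): d = {'x': 39, 'y': 33, 'z': 24}
After line 3 (total = 39 + 33 + 24 = 96): d = {'x': 39, 'y': 33, 'z': 24, 'total': 96}

{'x': 39, 'y': 33, 'z': 24, 'total': 96}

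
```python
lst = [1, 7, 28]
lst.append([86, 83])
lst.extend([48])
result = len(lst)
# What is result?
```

After line 1: lst = [1, 7, 28]
After line 2 (append adds [86, 83] as single element): lst = [1, 7, 28, [86, 83]]
After line 3 (extend unpacks [48], adds 48): lst = [1, 7, 28, [86, 83], 48]
After line 4: result = len(lst) = 5

5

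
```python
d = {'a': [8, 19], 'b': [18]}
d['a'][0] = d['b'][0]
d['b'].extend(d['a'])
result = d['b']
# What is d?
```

After line 1: d = {'a': [8, 19], 'b': [18]}
After line 2 (a[0] = b[0] = 18): d = {'a': [18, 19], 'b': [18]}
After line 3 (b.extend(a) appends [18, 19]): d = {'a': [18, 19], 'b': [18, 18, 19]}
After line 4: result = d['b'] = [18, 18, 19]

{'a': [18, 19], 'b': [18, 18, 19]}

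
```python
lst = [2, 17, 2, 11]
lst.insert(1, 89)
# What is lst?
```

[2, 89, 17, 2, 11]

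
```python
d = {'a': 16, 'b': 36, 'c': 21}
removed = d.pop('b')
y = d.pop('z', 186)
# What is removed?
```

After line 1: d = {'a': 16, 'b': 36, 'c': 21}
After line 2 (pop 'b' returns 36): d = {'a': 16, 'c': 21}, removed = 36
After line 3 (pop 'z' missing, returns default 186): d = {'a': 16, 'c': 21}, y = 186

36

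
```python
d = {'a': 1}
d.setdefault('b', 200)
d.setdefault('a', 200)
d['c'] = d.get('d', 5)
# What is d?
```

After line 1: d = {'a': 1}
After line 2 (setdefault adds 'b'=200): d = {'a': 1, 'b': 200}
After line 3 (setdefault 'a' no-op, already exists): d = {'a': 1, 'b': 200}
After line 4 (get('d', 5) returns default since 'd' not in d): d = {'a': 1, 'b': 200, 'c': 5}

{'a': 1, 'b': 200, 'c': 5}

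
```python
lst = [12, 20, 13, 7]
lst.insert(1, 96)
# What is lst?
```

[12, 96, 20, 13, 7]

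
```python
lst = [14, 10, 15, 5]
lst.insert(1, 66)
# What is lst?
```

[14, 66, 10, 15, 5]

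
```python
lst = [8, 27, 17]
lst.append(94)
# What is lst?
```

[8, 27, 17, 94]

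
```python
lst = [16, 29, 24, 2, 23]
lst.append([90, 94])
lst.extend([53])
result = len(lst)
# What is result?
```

After line 1: lst = [16, 29, 24, 2, 23]
After line 2 (append adds [90, 94] as single element): lst = [16, 29, 24, 2, 23, [90, 94]]
After line 3 (extend unpacks [53], adds 53): lst = [16, 29, 24, 2, 23, [90, 94], 53]
After line 4: result = len(lst) = 7

7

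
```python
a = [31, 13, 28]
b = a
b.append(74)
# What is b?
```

After line 1: a = [31, 13, 28]
After line 2 (b = a is an alias, same object): a = [31, 13, 28], b = [31, 13, 28]
After line 3 (b.append mutates the shared list): a = [31, 13, 28, 74], b = [31, 13, 28, 74]

[31, 13, 28, 74]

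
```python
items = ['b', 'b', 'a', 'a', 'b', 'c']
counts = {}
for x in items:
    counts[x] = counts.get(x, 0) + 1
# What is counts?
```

Initial: counts = {}, items = ['b', 'b', 'a', 'a', 'b', 'c']
See 'b': counts = {'b': 1}
See 'b': counts = {'b': 2}
See 'a': counts = {'b': 2, 'a': 1}
See 'a': counts = {'b': 2, 'a': 2}
See 'b': counts = {'b': 3, 'a': 2}
See 'c': counts = {'b': 3, 'a': 2, 'c': 1}

{'b': 3, 'a': 2, 'c': 1}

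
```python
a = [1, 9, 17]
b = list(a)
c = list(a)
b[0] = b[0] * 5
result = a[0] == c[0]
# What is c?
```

After line 1: a = [1, 9, 17]
After line 2 (b = list(a), copy): a = [1, 9, 17], b = [1, 9, 17]
After line 3 (c = list(a) is a copy, new object): c = [1, 9, 17]
After line 4 (b[0] = 1 * 5 = 5; only b mutates (copy)): a = [1, 9, 17], b = [5, 9, 17], c = [1, 9, 17]
After line 5 (a[0] = 1, c[0] = 1; result = True)

[1, 9, 17]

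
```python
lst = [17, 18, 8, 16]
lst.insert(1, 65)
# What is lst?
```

[17, 65, 18, 8, 16]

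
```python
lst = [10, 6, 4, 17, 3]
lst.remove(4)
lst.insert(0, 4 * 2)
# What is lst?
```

After line 1: lst = [10, 6, 4, 17, 3]
After line 2 (remove first 4): lst = [10, 6, 17, 3]
After line 3 (insert 8 at index 0): lst = [8, 10, 6, 17, 3]

[8, 10, 6, 17, 3]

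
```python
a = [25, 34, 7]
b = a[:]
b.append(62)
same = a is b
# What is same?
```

After line 1: a = [25, 34, 7]
After line 2 (b = a[:] is a shallow copy, new object): a = [25, 34, 7], b = [25, 34, 7]
After line 3 (append only mutates b): a = [25, 34, 7], b = [25, 34, 7, 62]
After line 4 (same = a is b; different objects -> False): same = False

False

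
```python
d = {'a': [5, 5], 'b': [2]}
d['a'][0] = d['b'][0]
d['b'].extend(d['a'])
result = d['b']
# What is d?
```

After line 1: d = {'a': [5, 5], 'b': [2]}
After line 2 (a[0] = b[0] = 2): d = {'a': [2, 5], 'b': [2]}
After line 3 (b.extend(a) appends [2, 5]): d = {'a': [2, 5], 'b': [2, 2, 5]}
After line 4: result = d['b'] = [2, 2, 5]

{'a': [2, 5], 'b': [2, 2, 5]}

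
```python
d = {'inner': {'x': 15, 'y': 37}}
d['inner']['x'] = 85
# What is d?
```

After line 1: d = {'inner': {'x': 15, 'y': 37}}
After line 2 (inner x overwritten): d = {'inner': {'x': 85, 'y': 37}}

{'inner': {'x': 85, 'y': 37}}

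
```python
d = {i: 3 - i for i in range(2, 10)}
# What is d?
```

{2: 1, 3: 0, 4: -1, 5: -2, 6: -3, 7: -4, 8: -5, 9: -6}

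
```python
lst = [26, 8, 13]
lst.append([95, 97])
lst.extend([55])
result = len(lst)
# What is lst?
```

After line 1: lst = [26, 8, 13]
After line 2 (append adds [95, 97] as single element): lst = [26, 8, 13, [95, 97]]
After line 3 (extend unpacks [55], adds 55): lst = [26, 8, 13, [95, 97], 55]
After line 4: result = len(lst) = 5

[26, 8, 13, [95, 97], 55]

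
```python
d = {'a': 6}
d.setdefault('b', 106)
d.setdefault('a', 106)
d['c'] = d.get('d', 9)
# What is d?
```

After line 1: d = {'a': 6}
After line 2 (setdefault adds 'b'=106): d = {'a': 6, 'b': 106}
After line 3 (setdefault 'a' no-op, already exists): d = {'a': 6, 'b': 106}
After line 4 (get('d', 9) returns default since 'd' not in d): d = {'a': 6, 'b': 106, 'c': 9}

{'a': 6, 'b': 106, 'c': 9}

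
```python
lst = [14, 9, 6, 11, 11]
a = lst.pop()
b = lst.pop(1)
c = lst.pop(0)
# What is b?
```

After line 1: lst = [14, 9, 6, 11, 11]
After line 2 (pop() -> a = 11): lst = [14, 9, 6, 11]
After line 3 (pop(1) -> b = 9): lst = [14, 6, 11]
After line 4 (pop(0) -> c = 14): lst = [6, 11]

9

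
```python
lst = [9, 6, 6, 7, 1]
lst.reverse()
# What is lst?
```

[1, 7, 6, 6, 9]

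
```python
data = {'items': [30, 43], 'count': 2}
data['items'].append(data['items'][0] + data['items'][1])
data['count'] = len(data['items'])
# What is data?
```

After line 1: data = {'items': [30, 43], 'count': 2}
After line 2 (append 30 + 43 = 73): data = {'items': [30, 43, 73], 'count': 2}
After line 3 (count = len(items) = 3): data = {'items': [30, 43, 73], 'count': 3}

{'items': [30, 43, 73], 'count': 3}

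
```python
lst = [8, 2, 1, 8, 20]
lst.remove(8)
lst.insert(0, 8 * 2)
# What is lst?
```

After line 1: lst = [8, 2, 1, 8, 20]
After line 2 (remove first 8): lst = [2, 1, 8, 20]
After line 3 (insert 16 at index 0): lst = [16, 2, 1, 8, 20]

[16, 2, 1, 8, 20]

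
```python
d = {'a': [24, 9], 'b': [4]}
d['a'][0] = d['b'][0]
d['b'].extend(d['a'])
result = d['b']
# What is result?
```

After line 1: d = {'a': [24, 9], 'b': [4]}
After line 2 (a[0] = b[0] = 4): d = {'a': [4, 9], 'b': [4]}
After line 3 (b.extend(a) appends [4, 9]): d = {'a': [4, 9], 'b': [4, 4, 9]}
After line 4: result = d['b'] = [4, 4, 9]

[4, 4, 9]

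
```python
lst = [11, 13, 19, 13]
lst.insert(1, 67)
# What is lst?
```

[11, 67, 13, 19, 13]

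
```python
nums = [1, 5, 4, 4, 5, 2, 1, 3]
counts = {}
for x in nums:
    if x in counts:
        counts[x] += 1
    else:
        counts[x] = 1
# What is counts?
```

Initial: counts = {}, nums = [1, 5, 4, 4, 5, 2, 1, 3]
See 1: counts = {1: 1}
See 5: counts = {1: 1, 5: 1}
See 4: counts = {1: 1, 5: 1, 4: 1}
See 4: counts = {1: 1, 5: 1, 4: 2}
See 5: counts = {1: 1, 5: 2, 4: 2}
See 2: counts = {1: 1, 5: 2, 4: 2, 2: 1}
See 1: counts = {1: 2, 5: 2, 4: 2, 2: 1}
See 3: counts = {1: 2, 5: 2, 4: 2, 2: 1, 3: 1}

{1: 2, 5: 2, 4: 2, 2: 1, 3: 1}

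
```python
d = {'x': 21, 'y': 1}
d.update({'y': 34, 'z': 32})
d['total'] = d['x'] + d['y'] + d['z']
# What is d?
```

After line 1: d = {'x': 21, 'y': 1}
After line 2 (y overwritten, z added): d = {'x': 21, 'y': 34, 'z': 32}
After line 3 (total = 21 + 34 + 32 = 87): d = {'x': 21, 'y': 34, 'z': 32, 'total': 87}

{'x': 21, 'y': 34, 'z': 32, 'total': 87}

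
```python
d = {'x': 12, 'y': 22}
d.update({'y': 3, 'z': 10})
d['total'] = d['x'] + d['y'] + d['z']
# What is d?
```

After line 1: d = {'x': 12, 'y': 22}
After line 2 (y overwritten, z added): d = {'x': 12, 'y': 3, 'z': 10}
After line 3 (total = 12 + 3 + 10 = 25): d = {'x': 12, 'y': 3, 'z': 10, 'total': 25}

{'x': 12, 'y': 3, 'z': 10, 'total': 25}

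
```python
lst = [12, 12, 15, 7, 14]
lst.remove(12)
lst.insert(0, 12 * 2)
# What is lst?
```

After line 1: lst = [12, 12, 15, 7, 14]
After line 2 (remove first 12): lst = [12, 15, 7, 14]
After line 3 (insert 24 at index 0): lst = [24, 12, 15, 7, 14]

[24, 12, 15, 7, 14]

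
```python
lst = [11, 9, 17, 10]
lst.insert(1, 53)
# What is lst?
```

[11, 53, 9, 17, 10]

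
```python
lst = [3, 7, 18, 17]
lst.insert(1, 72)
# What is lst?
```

[3, 72, 7, 18, 17]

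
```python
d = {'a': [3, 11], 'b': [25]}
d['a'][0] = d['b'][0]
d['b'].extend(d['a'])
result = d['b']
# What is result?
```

After line 1: d = {'a': [3, 11], 'b': [25]}
After line 2 (a[0] = b[0] = 25): d = {'a': [25, 11], 'b': [25]}
After line 3 (b.extend(a) appends [25, 11]): d = {'a': [25, 11], 'b': [25, 25, 11]}
After line 4: result = d['b'] = [25, 25, 11]

[25, 25, 11]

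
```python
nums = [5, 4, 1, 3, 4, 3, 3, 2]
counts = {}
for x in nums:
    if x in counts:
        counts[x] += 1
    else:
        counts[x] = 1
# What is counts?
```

Initial: counts = {}, nums = [5, 4, 1, 3, 4, 3, 3, 2]
See 5: counts = {5: 1}
See 4: counts = {5: 1, 4: 1}
See 1: counts = {5: 1, 4: 1, 1: 1}
See 3: counts = {5: 1, 4: 1, 1: 1, 3: 1}
See 4: counts = {5: 1, 4: 2, 1: 1, 3: 1}
See 3: counts = {5: 1, 4: 2, 1: 1, 3: 2}
See 3: counts = {5: 1, 4: 2, 1: 1, 3: 3}
See 2: counts = {5: 1, 4: 2, 1: 1, 3: 3, 2: 1}

{5: 1, 4: 2, 1: 1, 3: 3, 2: 1}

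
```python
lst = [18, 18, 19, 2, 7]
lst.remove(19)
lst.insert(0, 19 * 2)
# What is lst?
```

After line 1: lst = [18, 18, 19, 2, 7]
After line 2 (remove first 19): lst = [18, 18, 2, 7]
After line 3 (insert 38 at index 0): lst = [38, 18, 18, 2, 7]

[38, 18, 18, 2, 7]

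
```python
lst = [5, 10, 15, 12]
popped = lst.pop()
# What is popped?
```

12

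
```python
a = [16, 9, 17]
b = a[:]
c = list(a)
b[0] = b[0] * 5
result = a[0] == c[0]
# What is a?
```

After line 1: a = [16, 9, 17]
After line 2 (b = a[:], copy): a = [16, 9, 17], b = [16, 9, 17]
After line 3 (c = list(a) is a copy, new object): c = [16, 9, 17]
After line 4 (b[0] = 16 * 5 = 80; only b mutates (copy)): a = [16, 9, 17], b = [80, 9, 17], c = [16, 9, 17]
After line 5 (a[0] = 16, c[0] = 16; result = True)

[16, 9, 17]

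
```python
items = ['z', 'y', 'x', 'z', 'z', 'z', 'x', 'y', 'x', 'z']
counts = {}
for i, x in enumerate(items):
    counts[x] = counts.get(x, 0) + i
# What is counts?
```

Initial: counts = {}, items = ['z', 'y', 'x', 'z', 'z', 'z', 'x', 'y', 'x', 'z']
i=0, x='z': counts = {'z': 0}
i=1, x='y': counts = {'z': 0, 'y': 1}
i=2, x='x': counts = {'z': 0, 'y': 1, 'x': 2}
i=3, x='z': counts = {'z': 3, 'y': 1, 'x': 2}
i=4, x='z': counts = {'z': 7, 'y': 1, 'x': 2}
i=5, x='z': counts = {'z': 12, 'y': 1, 'x': 2}
i=6, x='x': counts = {'z': 12, 'y': 1, 'x': 8}
i=7, x='y': counts = {'z': 12, 'y': 8, 'x': 8}
i=8, x='x': counts = {'z': 12, 'y': 8, 'x': 16}
i=9, x='z': counts = {'z': 21, 'y': 8, 'x': 16}

{'z': 21, 'y': 8, 'x': 16}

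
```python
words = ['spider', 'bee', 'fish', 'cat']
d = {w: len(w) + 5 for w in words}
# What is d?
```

{'spider': 11, 'bee': 8, 'fish': 9, 'cat': 8}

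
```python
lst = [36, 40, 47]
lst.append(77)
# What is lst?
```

[36, 40, 47, 77]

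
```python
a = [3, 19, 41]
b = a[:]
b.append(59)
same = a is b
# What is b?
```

After line 1: a = [3, 19, 41]
After line 2 (b = a[:] is a shallow copy, new object): a = [3, 19, 41], b = [3, 19, 41]
After line 3 (append only mutates b): a = [3, 19, 41], b = [3, 19, 41, 59]
After line 4 (same = a is b; different objects -> False): same = False

[3, 19, 41, 59]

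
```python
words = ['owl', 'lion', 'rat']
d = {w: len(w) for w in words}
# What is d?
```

{'owl': 3, 'lion': 4, 'rat': 3}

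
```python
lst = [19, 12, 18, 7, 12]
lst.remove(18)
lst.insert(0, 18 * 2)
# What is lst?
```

After line 1: lst = [19, 12, 18, 7, 12]
After line 2 (remove first 18): lst = [19, 12, 7, 12]
After line 3 (insert 36 at index 0): lst = [36, 19, 12, 7, 12]

[36, 19, 12, 7, 12]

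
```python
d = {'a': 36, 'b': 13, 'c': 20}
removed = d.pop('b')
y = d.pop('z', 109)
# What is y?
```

After line 1: d = {'a': 36, 'b': 13, 'c': 20}
After line 2 (pop 'b' returns 13): d = {'a': 36, 'c': 20}, removed = 13
After line 3 (pop 'z' missing, returns default 109): d = {'a': 36, 'c': 20}, y = 109

109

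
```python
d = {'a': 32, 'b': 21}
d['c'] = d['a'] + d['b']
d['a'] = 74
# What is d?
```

After line 1: d = {'a': 32, 'b': 21}
After line 2 (d['c'] = 32 + 21): d = {'a': 32, 'b': 21, 'c': 53}
After line 3: d = {'a': 74, 'b': 21, 'c': 53}

{'a': 74, 'b': 21, 'c': 53}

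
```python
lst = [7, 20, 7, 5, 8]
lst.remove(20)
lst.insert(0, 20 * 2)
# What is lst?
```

After line 1: lst = [7, 20, 7, 5, 8]
After line 2 (remove first 20): lst = [7, 7, 5, 8]
After line 3 (insert 40 at index 0): lst = [40, 7, 7, 5, 8]

[40, 7, 7, 5, 8]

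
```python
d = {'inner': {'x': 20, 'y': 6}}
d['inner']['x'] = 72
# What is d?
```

After line 1: d = {'inner': {'x': 20, 'y': 6}}
After line 2 (inner x overwritten): d = {'inner': {'x': 72, 'y': 6}}

{'inner': {'x': 72, 'y': 6}}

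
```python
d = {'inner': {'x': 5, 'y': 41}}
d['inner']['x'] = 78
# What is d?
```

After line 1: d = {'inner': {'x': 5, 'y': 41}}
After line 2 (inner x overwritten): d = {'inner': {'x': 78, 'y': 41}}

{'inner': {'x': 78, 'y': 41}}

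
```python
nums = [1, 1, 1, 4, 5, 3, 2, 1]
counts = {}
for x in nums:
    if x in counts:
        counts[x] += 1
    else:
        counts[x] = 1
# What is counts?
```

Initial: counts = {}, nums = [1, 1, 1, 4, 5, 3, 2, 1]
See 1: counts = {1: 1}
See 1: counts = {1: 2}
See 1: counts = {1: 3}
See 4: counts = {1: 3, 4: 1}
See 5: counts = {1: 3, 4: 1, 5: 1}
See 3: counts = {1: 3, 4: 1, 5: 1, 3: 1}
See 2: counts = {1: 3, 4: 1, 5: 1, 3: 1, 2: 1}
See 1: counts = {1: 4, 4: 1, 5: 1, 3: 1, 2: 1}

{1: 4, 4: 1, 5: 1, 3: 1, 2: 1}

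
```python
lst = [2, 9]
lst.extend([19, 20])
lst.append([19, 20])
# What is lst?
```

After line 1: lst = [2, 9]
After line 2 (extend unpacks [19, 20]): lst = [2, 9, 19, 20]
After line 3 (append adds [19, 20] as single element): lst = [2, 9, 19, 20, [19, 20]]

[2, 9, 19, 20, [19, 20]]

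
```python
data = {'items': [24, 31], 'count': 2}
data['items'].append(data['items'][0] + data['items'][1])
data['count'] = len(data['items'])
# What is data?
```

After line 1: data = {'items': [24, 31], 'count': 2}
After line 2 (append 24 + 31 = 55): data = {'items': [24, 31, 55], 'count': 2}
After line 3 (count = len(items) = 3): data = {'items': [24, 31, 55], 'count': 3}

{'items': [24, 31, 55], 'count': 3}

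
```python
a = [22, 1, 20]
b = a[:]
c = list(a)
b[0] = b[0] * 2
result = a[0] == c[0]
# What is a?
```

After line 1: a = [22, 1, 20]
After line 2 (b = a[:], copy): a = [22, 1, 20], b = [22, 1, 20]
After line 3 (c = list(a) is a copy, new object): c = [22, 1, 20]
After line 4 (b[0] = 22 * 2 = 44; only b mutates (copy)): a = [22, 1, 20], b = [44, 1, 20], c = [22, 1, 20]
After line 5 (a[0] = 22, c[0] = 22; result = True)

[22, 1, 20]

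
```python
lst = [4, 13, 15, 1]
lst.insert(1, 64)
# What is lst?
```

[4, 64, 13, 15, 1]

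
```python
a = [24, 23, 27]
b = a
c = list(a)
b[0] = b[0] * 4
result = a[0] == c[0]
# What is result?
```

After line 1: a = [24, 23, 27]
After line 2 (b = a, alias): a = [24, 23, 27], b = [24, 23, 27]
After line 3 (c = list(a) is a copy, new object): c = [24, 23, 27]
After line 4 (b[0] = 24 * 4 = 96; mutates shared a/b): a = b = [96, 23, 27], c = [24, 23, 27]
After line 5 (a[0] = 96, c[0] = 24; result = False)

False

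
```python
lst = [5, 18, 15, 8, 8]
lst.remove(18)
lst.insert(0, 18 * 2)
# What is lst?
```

After line 1: lst = [5, 18, 15, 8, 8]
After line 2 (remove first 18): lst = [5, 15, 8, 8]
After line 3 (insert 36 at index 0): lst = [36, 5, 15, 8, 8]

[36, 5, 15, 8, 8]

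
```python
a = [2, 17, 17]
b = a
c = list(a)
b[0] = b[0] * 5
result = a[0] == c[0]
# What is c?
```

After line 1: a = [2, 17, 17]
After line 2 (b = a, alias): a = [2, 17, 17], b = [2, 17, 17]
After line 3 (c = list(a) is a copy, new object): c = [2, 17, 17]
After line 4 (b[0] = 2 * 5 = 10; mutates shared a/b): a = b = [10, 17, 17], c = [2, 17, 17]
After line 5 (a[0] = 10, c[0] = 2; result = False)

[2, 17, 17]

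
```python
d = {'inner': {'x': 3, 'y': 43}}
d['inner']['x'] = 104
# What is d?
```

After line 1: d = {'inner': {'x': 3, 'y': 43}}
After line 2 (inner x overwritten): d = {'inner': {'x': 104, 'y': 43}}

{'inner': {'x': 104, 'y': 43}}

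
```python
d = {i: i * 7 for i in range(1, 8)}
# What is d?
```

{1: 7, 2: 14, 3: 21, 4: 28, 5: 35, 6: 42, 7: 49}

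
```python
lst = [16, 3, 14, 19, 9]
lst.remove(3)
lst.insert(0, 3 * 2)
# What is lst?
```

After line 1: lst = [16, 3, 14, 19, 9]
After line 2 (remove first 3): lst = [16, 14, 19, 9]
After line 3 (insert 6 at index 0): lst = [6, 16, 14, 19, 9]

[6, 16, 14, 19, 9]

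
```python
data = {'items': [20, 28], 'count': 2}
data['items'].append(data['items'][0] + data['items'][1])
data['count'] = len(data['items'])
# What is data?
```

After line 1: data = {'items': [20, 28], 'count': 2}
After line 2 (append 20 + 28 = 48): data = {'items': [20, 28, 48], 'count': 2}
After line 3 (count = len(items) = 3): data = {'items': [20, 28, 48], 'count': 3}

{'items': [20, 28, 48], 'count': 3}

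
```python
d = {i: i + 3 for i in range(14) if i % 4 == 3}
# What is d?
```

{3: 6, 7: 10, 11: 14}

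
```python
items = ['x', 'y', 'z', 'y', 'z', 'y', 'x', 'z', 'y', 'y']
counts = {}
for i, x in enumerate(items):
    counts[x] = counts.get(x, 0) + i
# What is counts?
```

Initial: counts = {}, items = ['x', 'y', 'z', 'y', 'z', 'y', 'x', 'z', 'y', 'y']
i=0, x='x': counts = {'x': 0}
i=1, x='y': counts = {'x': 0, 'y': 1}
i=2, x='z': counts = {'x': 0, 'y': 1, 'z': 2}
i=3, x='y': counts = {'x': 0, 'y': 4, 'z': 2}
i=4, x='z': counts = {'x': 0, 'y': 4, 'z': 6}
i=5, x='y': counts = {'x': 0, 'y': 9, 'z': 6}
i=6, x='x': counts = {'x': 6, 'y': 9, 'z': 6}
i=7, x='z': counts = {'x': 6, 'y': 9, 'z': 13}
i=8, x='y': counts = {'x': 6, 'y': 17, 'z': 13}
i=9, x='y': counts = {'x': 6, 'y': 26, 'z': 13}

{'x': 6, 'y': 26, 'z': 13}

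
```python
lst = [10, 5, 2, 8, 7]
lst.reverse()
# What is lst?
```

[7, 8, 2, 5, 10]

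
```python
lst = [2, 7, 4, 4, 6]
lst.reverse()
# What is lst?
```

[6, 4, 4, 7, 2]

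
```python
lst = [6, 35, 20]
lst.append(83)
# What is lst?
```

[6, 35, 20, 83]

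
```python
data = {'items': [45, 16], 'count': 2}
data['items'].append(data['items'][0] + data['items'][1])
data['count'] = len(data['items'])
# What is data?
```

After line 1: data = {'items': [45, 16], 'count': 2}
After line 2 (append 45 + 16 = 61): data = {'items': [45, 16, 61], 'count': 2}
After line 3 (count = len(items) = 3): data = {'items': [45, 16, 61], 'count': 3}

{'items': [45, 16, 61], 'count': 3}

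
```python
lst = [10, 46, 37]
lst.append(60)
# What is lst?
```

[10, 46, 37, 60]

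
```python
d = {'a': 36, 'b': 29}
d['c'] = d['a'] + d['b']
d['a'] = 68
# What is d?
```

After line 1: d = {'a': 36, 'b': 29}
After line 2 (d['c'] = 36 + 29): d = {'a': 36, 'b': 29, 'c': 65}
After line 3: d = {'a': 68, 'b': 29, 'c': 65}

{'a': 68, 'b': 29, 'c': 65}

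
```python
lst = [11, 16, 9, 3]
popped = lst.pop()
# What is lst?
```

[11, 16, 9]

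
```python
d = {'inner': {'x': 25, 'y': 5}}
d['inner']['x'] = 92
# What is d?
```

After line 1: d = {'inner': {'x': 25, 'y': 5}}
After line 2 (inner x overwritten): d = {'inner': {'x': 92, 'y': 5}}

{'inner': {'x': 92, 'y': 5}}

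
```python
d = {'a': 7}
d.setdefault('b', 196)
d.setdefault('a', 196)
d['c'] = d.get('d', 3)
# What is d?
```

After line 1: d = {'a': 7}
After line 2 (setdefault adds 'b'=196): d = {'a': 7, 'b': 196}
After line 3 (setdefault 'a' no-op, already exists): d = {'a': 7, 'b': 196}
After line 4 (get('d', 3) returns default since 'd' not in d): d = {'a': 7, 'b': 196, 'c': 3}

{'a': 7, 'b': 196, 'c': 3}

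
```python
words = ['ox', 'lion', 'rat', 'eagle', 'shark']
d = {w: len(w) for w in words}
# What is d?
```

{'ox': 2, 'lion': 4, 'rat': 3, 'eagle': 5, 'shark': 5}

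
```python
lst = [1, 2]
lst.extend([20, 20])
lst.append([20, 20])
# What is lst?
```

After line 1: lst = [1, 2]
After line 2 (extend unpacks [20, 20]): lst = [1, 2, 20, 20]
After line 3 (append adds [20, 20] as single element): lst = [1, 2, 20, 20, [20, 20]]

[1, 2, 20, 20, [20, 20]]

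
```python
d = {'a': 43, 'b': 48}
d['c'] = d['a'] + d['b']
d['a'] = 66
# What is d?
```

After line 1: d = {'a': 43, 'b': 48}
After line 2 (d['c'] = 43 + 48): d = {'a': 43, 'b': 48, 'c': 91}
After line 3: d = {'a': 66, 'b': 48, 'c': 91}

{'a': 66, 'b': 48, 'c': 91}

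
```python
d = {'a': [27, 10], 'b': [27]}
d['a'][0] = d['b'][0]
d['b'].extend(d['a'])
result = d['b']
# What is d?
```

After line 1: d = {'a': [27, 10], 'b': [27]}
After line 2 (a[0] = b[0] = 27): d = {'a': [27, 10], 'b': [27]}
After line 3 (b.extend(a) appends [27, 10]): d = {'a': [27, 10], 'b': [27, 27, 10]}
After line 4: result = d['b'] = [27, 27, 10]

{'a': [27, 10], 'b': [27, 27, 10]}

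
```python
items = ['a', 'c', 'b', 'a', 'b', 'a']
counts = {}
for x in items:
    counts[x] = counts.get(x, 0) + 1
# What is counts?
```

Initial: counts = {}, items = ['a', 'c', 'b', 'a', 'b', 'a']
See 'a': counts = {'a': 1}
See 'c': counts = {'a': 1, 'c': 1}
See 'b': counts = {'a': 1, 'c': 1, 'b': 1}
See 'a': counts = {'a': 2, 'c': 1, 'b': 1}
See 'b': counts = {'a': 2, 'c': 1, 'b': 2}
See 'a': counts = {'a': 3, 'c': 1, 'b': 2}

{'a': 3, 'c': 1, 'b': 2}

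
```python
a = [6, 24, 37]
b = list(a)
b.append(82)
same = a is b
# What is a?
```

After line 1: a = [6, 24, 37]
After line 2 (b = list(a) is a shallow copy, new object): a = [6, 24, 37], b = [6, 24, 37]
After line 3 (append only mutates b): a = [6, 24, 37], b = [6, 24, 37, 82]
After line 4 (same = a is b; different objects -> False): same = False

[6, 24, 37]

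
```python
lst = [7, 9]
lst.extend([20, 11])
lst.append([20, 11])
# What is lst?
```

After line 1: lst = [7, 9]
After line 2 (extend unpacks [20, 11]): lst = [7, 9, 20, 11]
After line 3 (append adds [20, 11] as single element): lst = [7, 9, 20, 11, [20, 11]]

[7, 9, 20, 11, [20, 11]]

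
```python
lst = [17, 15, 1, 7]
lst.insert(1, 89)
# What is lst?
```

[17, 89, 15, 1, 7]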